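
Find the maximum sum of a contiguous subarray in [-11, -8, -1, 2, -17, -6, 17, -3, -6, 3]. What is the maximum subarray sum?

Using Kadane's algorithm on [-11, -8, -1, 2, -17, -6, 17, -3, -6, 3]:

Scanning through the array:
Position 1 (value -8): max_ending_here = -8, max_so_far = -8
Position 2 (value -1): max_ending_here = -1, max_so_far = -1
Position 3 (value 2): max_ending_here = 2, max_so_far = 2
Position 4 (value -17): max_ending_here = -15, max_so_far = 2
Position 5 (value -6): max_ending_here = -6, max_so_far = 2
Position 6 (value 17): max_ending_here = 17, max_so_far = 17
Position 7 (value -3): max_ending_here = 14, max_so_far = 17
Position 8 (value -6): max_ending_here = 8, max_so_far = 17
Position 9 (value 3): max_ending_here = 11, max_so_far = 17

Maximum subarray: [17]
Maximum sum: 17

The maximum subarray is [17] with sum 17. This subarray runs from index 6 to index 6.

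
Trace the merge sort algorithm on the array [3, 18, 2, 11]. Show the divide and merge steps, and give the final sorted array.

Merge sort trace:

Split: [3, 18, 2, 11] -> [3, 18] and [2, 11]
  Split: [3, 18] -> [3] and [18]
  Merge: [3] + [18] -> [3, 18]
  Split: [2, 11] -> [2] and [11]
  Merge: [2] + [11] -> [2, 11]
Merge: [3, 18] + [2, 11] -> [2, 3, 11, 18]

Final sorted array: [2, 3, 11, 18]

The merge sort proceeds by recursively splitting the array and merging sorted halves.
After all merges, the sorted array is [2, 3, 11, 18].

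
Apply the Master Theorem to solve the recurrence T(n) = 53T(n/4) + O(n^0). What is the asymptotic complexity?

Master Theorem for T(n) = 53T(n/4) + O(n^0):

a = 53, b = 4, c = 0
log_b(a) = log_4(53) = 2.8640

Case 1: c = 0 < log_4(53) = 2.8640
T(n) = O(n^(log_4 53))

For T(n) = 53T(n/4) + O(n^0): log_4(53) = 2.8640. This is Case 1 of the Master Theorem (c < log_b(a), work dominated by leaves), giving O(n^(log_4 53)).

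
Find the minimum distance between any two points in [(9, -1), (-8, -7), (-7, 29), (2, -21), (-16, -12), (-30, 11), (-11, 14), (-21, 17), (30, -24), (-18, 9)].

Computing all pairwise distances among 10 points:

d((9, -1), (-8, -7)) = 18.0278
d((9, -1), (-7, 29)) = 34.0
d((9, -1), (2, -21)) = 21.1896
d((9, -1), (-16, -12)) = 27.313
d((9, -1), (-30, 11)) = 40.8044
d((9, -1), (-11, 14)) = 25.0
d((9, -1), (-21, 17)) = 34.9857
d((9, -1), (30, -24)) = 31.1448
d((9, -1), (-18, 9)) = 28.7924
d((-8, -7), (-7, 29)) = 36.0139
d((-8, -7), (2, -21)) = 17.2047
d((-8, -7), (-16, -12)) = 9.434
d((-8, -7), (-30, 11)) = 28.4253
d((-8, -7), (-11, 14)) = 21.2132
d((-8, -7), (-21, 17)) = 27.2947
d((-8, -7), (30, -24)) = 41.6293
d((-8, -7), (-18, 9)) = 18.868
d((-7, 29), (2, -21)) = 50.8035
d((-7, 29), (-16, -12)) = 41.9762
d((-7, 29), (-30, 11)) = 29.2062
d((-7, 29), (-11, 14)) = 15.5242
d((-7, 29), (-21, 17)) = 18.4391
d((-7, 29), (30, -24)) = 64.6375
d((-7, 29), (-18, 9)) = 22.8254
d((2, -21), (-16, -12)) = 20.1246
d((2, -21), (-30, 11)) = 45.2548
d((2, -21), (-11, 14)) = 37.3363
d((2, -21), (-21, 17)) = 44.4185
d((2, -21), (30, -24)) = 28.1603
d((2, -21), (-18, 9)) = 36.0555
d((-16, -12), (-30, 11)) = 26.9258
d((-16, -12), (-11, 14)) = 26.4764
d((-16, -12), (-21, 17)) = 29.4279
d((-16, -12), (30, -24)) = 47.5395
d((-16, -12), (-18, 9)) = 21.095
d((-30, 11), (-11, 14)) = 19.2354
d((-30, 11), (-21, 17)) = 10.8167
d((-30, 11), (30, -24)) = 69.4622
d((-30, 11), (-18, 9)) = 12.1655
d((-11, 14), (-21, 17)) = 10.4403
d((-11, 14), (30, -24)) = 55.9017
d((-11, 14), (-18, 9)) = 8.6023
d((-21, 17), (30, -24)) = 65.437
d((-21, 17), (-18, 9)) = 8.544 <-- minimum
d((30, -24), (-18, 9)) = 58.2495

Closest pair: (-21, 17) and (-18, 9) with distance 8.544

The closest pair is (-21, 17) and (-18, 9) with Euclidean distance 8.544. For 10 points, brute-force pairwise comparison is shown above. For large n, the divide-and-conquer algorithm (sort by x, recurse on halves, check the dividing strip) achieves O(n log n).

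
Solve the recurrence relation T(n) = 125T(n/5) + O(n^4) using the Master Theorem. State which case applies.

Master Theorem for T(n) = 125T(n/5) + O(n^4):

a = 125, b = 5, c = 4
log_b(a) = log_5(125) = 3.0000

Case 3: c = 4 > log_5(125) = 3.0000
T(n) = O(n^4) = O(n^4)

For T(n) = 125T(n/5) + O(n^4): log_5(125) = 3.0000. This is Case 3 of the Master Theorem (c > log_b(a), work dominated by root), giving O(n^4).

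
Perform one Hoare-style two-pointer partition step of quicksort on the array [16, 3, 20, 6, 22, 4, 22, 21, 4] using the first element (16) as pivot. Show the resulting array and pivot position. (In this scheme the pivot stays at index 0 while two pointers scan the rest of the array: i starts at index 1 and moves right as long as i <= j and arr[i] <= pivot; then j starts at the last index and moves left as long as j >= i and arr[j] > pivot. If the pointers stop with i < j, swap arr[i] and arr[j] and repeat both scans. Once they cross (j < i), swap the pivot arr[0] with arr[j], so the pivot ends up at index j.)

Hoare-style two-pointer partition with pivot = 16:

Initial array: [16, 3, 20, 6, 22, 4, 22, 21, 4]

Pointers start at i = 1, j = 8.
i stops at index 2 (arr[2]=20 > 16), j stops at index 8 (arr[8]=4 <= 16): swap arr[2] and arr[8], array becomes [16, 3, 4, 6, 22, 4, 22, 21, 20]
i stops at index 4 (arr[4]=22 > 16), j stops at index 5 (arr[5]=4 <= 16): swap arr[4] and arr[5], array becomes [16, 3, 4, 6, 4, 22, 22, 21, 20]
i ends at 5, j ends at 4: the pointers have crossed (j < i), so scanning stops.

Swap pivot arr[0] with arr[4] to place pivot at position 4: [4, 3, 4, 6, 16, 22, 22, 21, 20]
Pivot position: 4

After partitioning with pivot 16, the array becomes [4, 3, 4, 6, 16, 22, 22, 21, 20]. The pivot is placed at index 4. All elements to the left of the pivot are <= 16, and all elements to the right are > 16.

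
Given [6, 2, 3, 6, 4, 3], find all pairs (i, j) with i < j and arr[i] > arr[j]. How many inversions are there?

Finding inversions in [6, 2, 3, 6, 4, 3]:

(0, 1): arr[0]=6 > arr[1]=2
(0, 2): arr[0]=6 > arr[2]=3
(0, 4): arr[0]=6 > arr[4]=4
(0, 5): arr[0]=6 > arr[5]=3
(3, 4): arr[3]=6 > arr[4]=4
(3, 5): arr[3]=6 > arr[5]=3
(4, 5): arr[4]=4 > arr[5]=3

Total inversions: 7

The array has 7 inversion(s): (0,1), (0,2), (0,4), (0,5), (3,4), (3,5), (4,5). Each pair (i,j) satisfies i < j and arr[i] > arr[j].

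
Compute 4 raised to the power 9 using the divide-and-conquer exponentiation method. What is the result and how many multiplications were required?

Computing 4^9 by squaring (build up from 4^1; each line after the first costs one multiplication):

4^1 = 4
4^2 = (4^1)^2 = 4^2 = 16
4^4 = (4^2)^2 = 16^2 = 256
4^8 = (4^4)^2 = 256^2 = 65536
4^9 = 4 * 4^8 = 4 * 65536 = 262144

Result: 262144
Multiplications needed: 4 (4 lines after 4^1)

4^9 = 262144. Using exponentiation by squaring, this requires 4 multiplications. The key idea: if the exponent is even, square the half-power; if odd, multiply by the base once.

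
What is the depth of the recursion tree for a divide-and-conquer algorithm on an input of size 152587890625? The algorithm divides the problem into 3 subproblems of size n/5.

For divide and conquer with division factor 5:

Problem sizes at each level:
Level 0: 152587890625
Level 1: 30517578125
Level 2: 6103515625
Level 3: 1220703125
Level 4: 244140625
Level 5: 48828125
Level 6: 9765625
Level 7: 1953125
Level 8: 390625
Level 9: 78125
Level 10: 15625
Level 11: 3125
Level 12: 625
Level 13: 125
Level 14: 25
Level 15: 5
Level 16: 1

The root is level 0 and the size-1 base case is level 16 (the tree spans levels 0 through 16, i.e. 17 levels counting the root), so the depth is the number of divisions: log_5(152587890625) = 16

The recursion tree depth is log_5(152587890625) = 16. At each level, the problem size is divided by 5, so it takes 16 divisions to reduce to a base case of size 1. The algorithm makes 3 recursive calls at each level.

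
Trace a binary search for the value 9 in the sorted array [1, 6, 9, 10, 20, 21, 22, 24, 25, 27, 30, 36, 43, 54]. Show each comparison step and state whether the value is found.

Binary search for 9 in [1, 6, 9, 10, 20, 21, 22, 24, 25, 27, 30, 36, 43, 54]:

lo=0, hi=13, mid=6, arr[mid]=22 -> 22 > 9, search left half
lo=0, hi=5, mid=2, arr[mid]=9 -> Found target at index 2!

Binary search finds 9 at index 2 after 2 comparisons. The search repeatedly halves the search space by comparing with the middle element.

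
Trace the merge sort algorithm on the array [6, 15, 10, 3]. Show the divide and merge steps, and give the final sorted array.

Merge sort trace:

Split: [6, 15, 10, 3] -> [6, 15] and [10, 3]
  Split: [6, 15] -> [6] and [15]
  Merge: [6] + [15] -> [6, 15]
  Split: [10, 3] -> [10] and [3]
  Merge: [10] + [3] -> [3, 10]
Merge: [6, 15] + [3, 10] -> [3, 6, 10, 15]

Final sorted array: [3, 6, 10, 15]

The merge sort proceeds by recursively splitting the array and merging sorted halves.
After all merges, the sorted array is [3, 6, 10, 15].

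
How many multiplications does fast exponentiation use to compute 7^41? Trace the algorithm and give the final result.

Computing 7^41 by squaring (build up from 7^1; each line after the first costs one multiplication):

7^1 = 7
7^2 = (7^1)^2 = 7^2 = 49
7^4 = (7^2)^2 = 49^2 = 2401
7^5 = 7 * 7^4 = 7 * 2401 = 16807
7^10 = (7^5)^2 = 16807^2 = 282475249
7^20 = (7^10)^2 = 282475249^2 = 79792266297612001
7^40 = (7^20)^2 = 79792266297612001^2 = 6366805760909027985741435139224001
7^41 = 7 * 7^40 = 7 * 6366805760909027985741435139224001 = 44567640326363195900190045974568007

Result: 44567640326363195900190045974568007
Multiplications needed: 7 (7 lines after 7^1)

7^41 = 44567640326363195900190045974568007. Using exponentiation by squaring, this requires 7 multiplications. The key idea: if the exponent is even, square the half-power; if odd, multiply by the base once.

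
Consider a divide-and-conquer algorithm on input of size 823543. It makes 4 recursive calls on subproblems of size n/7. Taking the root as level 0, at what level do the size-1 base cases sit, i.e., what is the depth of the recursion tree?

For divide and conquer with division factor 7:

Problem sizes at each level:
Level 0: 823543
Level 1: 117649
Level 2: 16807
Level 3: 2401
Level 4: 343
Level 5: 49
Level 6: 7
Level 7: 1

The root is level 0 and the size-1 base case is level 7 (the tree spans levels 0 through 7, i.e. 8 levels counting the root), so the depth is the number of divisions: log_7(823543) = 7

The recursion tree depth is log_7(823543) = 7. At each level, the problem size is divided by 7, so it takes 7 divisions to reduce to a base case of size 1. The algorithm makes 4 recursive calls at each level.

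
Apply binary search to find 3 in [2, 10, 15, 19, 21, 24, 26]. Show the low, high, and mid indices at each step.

Binary search for 3 in [2, 10, 15, 19, 21, 24, 26]:

lo=0, hi=6, mid=3, arr[mid]=19 -> 19 > 3, search left half
lo=0, hi=2, mid=1, arr[mid]=10 -> 10 > 3, search left half
lo=0, hi=0, mid=0, arr[mid]=2 -> 2 < 3, search right half
lo=1 > hi=0, target 3 not found

Binary search determines that 3 is not in the array after 3 comparisons. The search space was exhausted without finding the target.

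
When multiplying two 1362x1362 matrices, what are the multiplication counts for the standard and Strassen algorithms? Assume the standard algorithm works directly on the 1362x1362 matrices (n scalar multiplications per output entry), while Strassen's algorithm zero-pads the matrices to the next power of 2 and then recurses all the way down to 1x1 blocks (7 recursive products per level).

Matrix multiplication for 1362x1362 matrices:

Strassen's algorithm requires power-of-2 dimensions. Pad 1362x1362 to 2048x2048 (next power of 2).

Standard algorithm: 1362^3 = 2526569928 multiplications
Strassen's algorithm: 7^(log2(2048)) = 7^11 = 1977326743 multiplications
Savings: 2526569928 - 1977326743 = 549243185 multiplications

Standard: 2526569928 multiplications (1362^3). Strassen: 1977326743 multiplications (7^11, after padding to 2048x2048). Strassen reduces 8 recursive multiplications to 7 at each level.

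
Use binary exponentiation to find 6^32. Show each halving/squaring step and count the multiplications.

Computing 6^32 by squaring (build up from 6^1; each line after the first costs one multiplication):

6^1 = 6
6^2 = (6^1)^2 = 6^2 = 36
6^4 = (6^2)^2 = 36^2 = 1296
6^8 = (6^4)^2 = 1296^2 = 1679616
6^16 = (6^8)^2 = 1679616^2 = 2821109907456
6^32 = (6^16)^2 = 2821109907456^2 = 7958661109946400884391936

Result: 7958661109946400884391936
Multiplications needed: 5 (5 lines after 6^1)

6^32 = 7958661109946400884391936. Using exponentiation by squaring, this requires 5 multiplications. The key idea: if the exponent is even, square the half-power; if odd, multiply by the base once.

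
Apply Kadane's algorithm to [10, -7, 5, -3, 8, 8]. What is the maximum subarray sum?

Using Kadane's algorithm on [10, -7, 5, -3, 8, 8]:

Scanning through the array:
Position 1 (value -7): max_ending_here = 3, max_so_far = 10
Position 2 (value 5): max_ending_here = 8, max_so_far = 10
Position 3 (value -3): max_ending_here = 5, max_so_far = 10
Position 4 (value 8): max_ending_here = 13, max_so_far = 13
Position 5 (value 8): max_ending_here = 21, max_so_far = 21

Maximum subarray: [10, -7, 5, -3, 8, 8]
Maximum sum: 21

The maximum subarray is [10, -7, 5, -3, 8, 8] with sum 21. This subarray runs from index 0 to index 5.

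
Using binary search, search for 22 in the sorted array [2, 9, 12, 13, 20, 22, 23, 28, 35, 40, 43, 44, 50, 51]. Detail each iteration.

Binary search for 22 in [2, 9, 12, 13, 20, 22, 23, 28, 35, 40, 43, 44, 50, 51]:

lo=0, hi=13, mid=6, arr[mid]=23 -> 23 > 22, search left half
lo=0, hi=5, mid=2, arr[mid]=12 -> 12 < 22, search right half
lo=3, hi=5, mid=4, arr[mid]=20 -> 20 < 22, search right half
lo=5, hi=5, mid=5, arr[mid]=22 -> Found target at index 5!

Binary search finds 22 at index 5 after 4 comparisons. The search repeatedly halves the search space by comparing with the middle element.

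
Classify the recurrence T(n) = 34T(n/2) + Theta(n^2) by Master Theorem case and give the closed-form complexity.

Master Theorem for T(n) = 34T(n/2) + O(n^2):

a = 34, b = 2, c = 2
log_b(a) = log_2(34) = 5.0875

Case 1: c = 2 < log_2(34) = 5.0875
T(n) = O(n^(log_2 34))

For T(n) = 34T(n/2) + O(n^2): log_2(34) = 5.0875. This is Case 1 of the Master Theorem (c < log_b(a), work dominated by leaves), giving O(n^(log_2 34)).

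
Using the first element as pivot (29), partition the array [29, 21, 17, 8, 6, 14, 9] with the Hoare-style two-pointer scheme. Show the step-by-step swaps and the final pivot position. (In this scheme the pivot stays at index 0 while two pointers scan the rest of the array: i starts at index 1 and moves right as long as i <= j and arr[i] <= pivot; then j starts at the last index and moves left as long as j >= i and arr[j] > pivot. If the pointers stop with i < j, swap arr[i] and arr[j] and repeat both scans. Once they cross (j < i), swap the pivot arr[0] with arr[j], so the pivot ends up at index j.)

Hoare-style two-pointer partition with pivot = 29:

Initial array: [29, 21, 17, 8, 6, 14, 9]

Pointers start at i = 1, j = 6.
i ends at 7, j ends at 6: the pointers have crossed (j < i), so scanning stops.

Swap pivot arr[0] with arr[6] to place pivot at position 6: [9, 21, 17, 8, 6, 14, 29]
Pivot position: 6

After partitioning with pivot 29, the array becomes [9, 21, 17, 8, 6, 14, 29]. The pivot is placed at index 6. All elements to the left of the pivot are <= 29, and all elements to the right are > 29.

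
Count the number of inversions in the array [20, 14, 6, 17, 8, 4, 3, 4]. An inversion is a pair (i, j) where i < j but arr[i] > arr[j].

Finding inversions in [20, 14, 6, 17, 8, 4, 3, 4]:

(0, 1): arr[0]=20 > arr[1]=14
(0, 2): arr[0]=20 > arr[2]=6
(0, 3): arr[0]=20 > arr[3]=17
(0, 4): arr[0]=20 > arr[4]=8
(0, 5): arr[0]=20 > arr[5]=4
(0, 6): arr[0]=20 > arr[6]=3
(0, 7): arr[0]=20 > arr[7]=4
(1, 2): arr[1]=14 > arr[2]=6
(1, 4): arr[1]=14 > arr[4]=8
(1, 5): arr[1]=14 > arr[5]=4
(1, 6): arr[1]=14 > arr[6]=3
(1, 7): arr[1]=14 > arr[7]=4
(2, 5): arr[2]=6 > arr[5]=4
(2, 6): arr[2]=6 > arr[6]=3
(2, 7): arr[2]=6 > arr[7]=4
(3, 4): arr[3]=17 > arr[4]=8
(3, 5): arr[3]=17 > arr[5]=4
(3, 6): arr[3]=17 > arr[6]=3
(3, 7): arr[3]=17 > arr[7]=4
(4, 5): arr[4]=8 > arr[5]=4
(4, 6): arr[4]=8 > arr[6]=3
(4, 7): arr[4]=8 > arr[7]=4
(5, 6): arr[5]=4 > arr[6]=3

Total inversions: 23

The array has 23 inversion(s): (0,1), (0,2), (0,3), (0,4), (0,5), (0,6), (0,7), (1,2), (1,4), (1,5), (1,6), (1,7), (2,5), (2,6), (2,7), (3,4), (3,5), (3,6), (3,7), (4,5), (4,6), (4,7), (5,6). Each pair (i,j) satisfies i < j and arr[i] > arr[j].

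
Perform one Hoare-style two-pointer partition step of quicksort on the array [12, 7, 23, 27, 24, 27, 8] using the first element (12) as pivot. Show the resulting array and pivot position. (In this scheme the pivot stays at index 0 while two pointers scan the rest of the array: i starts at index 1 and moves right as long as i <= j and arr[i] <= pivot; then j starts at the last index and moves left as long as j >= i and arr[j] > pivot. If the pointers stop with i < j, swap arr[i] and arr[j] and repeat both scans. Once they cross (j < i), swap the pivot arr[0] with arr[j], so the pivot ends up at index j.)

Hoare-style two-pointer partition with pivot = 12:

Initial array: [12, 7, 23, 27, 24, 27, 8]

Pointers start at i = 1, j = 6.
i stops at index 2 (arr[2]=23 > 12), j stops at index 6 (arr[6]=8 <= 12): swap arr[2] and arr[6], array becomes [12, 7, 8, 27, 24, 27, 23]
i ends at 3, j ends at 2: the pointers have crossed (j < i), so scanning stops.

Swap pivot arr[0] with arr[2] to place pivot at position 2: [8, 7, 12, 27, 24, 27, 23]
Pivot position: 2

After partitioning with pivot 12, the array becomes [8, 7, 12, 27, 24, 27, 23]. The pivot is placed at index 2. All elements to the left of the pivot are <= 12, and all elements to the right are > 12.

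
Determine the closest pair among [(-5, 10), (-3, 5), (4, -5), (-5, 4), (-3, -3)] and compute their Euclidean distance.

Computing all pairwise distances among 5 points:

d((-5, 10), (-3, 5)) = 5.3852
d((-5, 10), (4, -5)) = 17.4929
d((-5, 10), (-5, 4)) = 6.0
d((-5, 10), (-3, -3)) = 13.1529
d((-3, 5), (4, -5)) = 12.2066
d((-3, 5), (-5, 4)) = 2.2361 <-- minimum
d((-3, 5), (-3, -3)) = 8.0
d((4, -5), (-5, 4)) = 12.7279
d((4, -5), (-3, -3)) = 7.2801
d((-5, 4), (-3, -3)) = 7.2801

Closest pair: (-3, 5) and (-5, 4) with distance 2.2361

The closest pair is (-3, 5) and (-5, 4) with Euclidean distance 2.2361. For 5 points, brute-force pairwise comparison is shown above. For large n, the divide-and-conquer algorithm (sort by x, recurse on halves, check the dividing strip) achieves O(n log n).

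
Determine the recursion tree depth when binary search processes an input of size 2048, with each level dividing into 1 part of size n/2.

For divide and conquer with division factor 2:

Problem sizes at each level:
Level 0: 2048
Level 1: 1024
Level 2: 512
Level 3: 256
Level 4: 128
Level 5: 64
Level 6: 32
Level 7: 16
Level 8: 8
Level 9: 4
Level 10: 2
Level 11: 1

The root is level 0 and the size-1 base case is level 11 (the tree spans levels 0 through 11, i.e. 12 levels counting the root), so the depth is the number of divisions: log_2(2048) = 11

The recursion tree depth is log_2(2048) = 11. At each level, the problem size is divided by 2, so it takes 11 divisions to reduce to a base case of size 1. The algorithm makes 1 recursive call at each level.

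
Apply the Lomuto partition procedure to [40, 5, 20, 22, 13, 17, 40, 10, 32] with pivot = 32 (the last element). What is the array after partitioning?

Lomuto partition with pivot = 32:

Initial array: [40, 5, 20, 22, 13, 17, 40, 10, 32]

arr[0]=40 > 32: no swap
arr[1]=5 <= 32: swap with position 0, array becomes [5, 40, 20, 22, 13, 17, 40, 10, 32]
arr[2]=20 <= 32: swap with position 1, array becomes [5, 20, 40, 22, 13, 17, 40, 10, 32]
arr[3]=22 <= 32: swap with position 2, array becomes [5, 20, 22, 40, 13, 17, 40, 10, 32]
arr[4]=13 <= 32: swap with position 3, array becomes [5, 20, 22, 13, 40, 17, 40, 10, 32]
arr[5]=17 <= 32: swap with position 4, array becomes [5, 20, 22, 13, 17, 40, 40, 10, 32]
arr[6]=40 > 32: no swap
arr[7]=10 <= 32: swap with position 5, array becomes [5, 20, 22, 13, 17, 10, 40, 40, 32]

Place pivot at position 6: [5, 20, 22, 13, 17, 10, 32, 40, 40]
Pivot position: 6

After partitioning with pivot 32, the array becomes [5, 20, 22, 13, 17, 10, 32, 40, 40]. The pivot is placed at index 6. All elements to the left of the pivot are <= 32, and all elements to the right are > 32.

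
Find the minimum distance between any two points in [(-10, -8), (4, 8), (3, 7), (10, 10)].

Computing all pairwise distances among 4 points:

d((-10, -8), (4, 8)) = 21.2603
d((-10, -8), (3, 7)) = 19.8494
d((-10, -8), (10, 10)) = 26.9072
d((4, 8), (3, 7)) = 1.4142 <-- minimum
d((4, 8), (10, 10)) = 6.3246
d((3, 7), (10, 10)) = 7.6158

Closest pair: (4, 8) and (3, 7) with distance 1.4142

The closest pair is (4, 8) and (3, 7) with Euclidean distance 1.4142. For 4 points, brute-force pairwise comparison is shown above. For large n, the divide-and-conquer algorithm (sort by x, recurse on halves, check the dividing strip) achieves O(n log n).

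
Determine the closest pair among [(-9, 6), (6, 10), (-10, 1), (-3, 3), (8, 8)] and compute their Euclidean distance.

Computing all pairwise distances among 5 points:

d((-9, 6), (6, 10)) = 15.5242
d((-9, 6), (-10, 1)) = 5.099
d((-9, 6), (-3, 3)) = 6.7082
d((-9, 6), (8, 8)) = 17.1172
d((6, 10), (-10, 1)) = 18.3576
d((6, 10), (-3, 3)) = 11.4018
d((6, 10), (8, 8)) = 2.8284 <-- minimum
d((-10, 1), (-3, 3)) = 7.2801
d((-10, 1), (8, 8)) = 19.3132
d((-3, 3), (8, 8)) = 12.083

Closest pair: (6, 10) and (8, 8) with distance 2.8284

The closest pair is (6, 10) and (8, 8) with Euclidean distance 2.8284. For 5 points, brute-force pairwise comparison is shown above. For large n, the divide-and-conquer algorithm (sort by x, recurse on halves, check the dividing strip) achieves O(n log n).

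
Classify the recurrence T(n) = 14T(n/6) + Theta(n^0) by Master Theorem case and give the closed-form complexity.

Master Theorem for T(n) = 14T(n/6) + O(n^0):

a = 14, b = 6, c = 0
log_b(a) = log_6(14) = 1.4729

Case 1: c = 0 < log_6(14) = 1.4729
T(n) = O(n^(log_6 14))

For T(n) = 14T(n/6) + O(n^0): log_6(14) = 1.4729. This is Case 1 of the Master Theorem (c < log_b(a), work dominated by leaves), giving O(n^(log_6 14)).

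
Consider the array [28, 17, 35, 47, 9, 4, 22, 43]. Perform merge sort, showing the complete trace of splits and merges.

Merge sort trace:

Split: [28, 17, 35, 47, 9, 4, 22, 43] -> [28, 17, 35, 47] and [9, 4, 22, 43]
  Split: [28, 17, 35, 47] -> [28, 17] and [35, 47]
    Split: [28, 17] -> [28] and [17]
    Merge: [28] + [17] -> [17, 28]
    Split: [35, 47] -> [35] and [47]
    Merge: [35] + [47] -> [35, 47]
  Merge: [17, 28] + [35, 47] -> [17, 28, 35, 47]
  Split: [9, 4, 22, 43] -> [9, 4] and [22, 43]
    Split: [9, 4] -> [9] and [4]
    Merge: [9] + [4] -> [4, 9]
    Split: [22, 43] -> [22] and [43]
    Merge: [22] + [43] -> [22, 43]
  Merge: [4, 9] + [22, 43] -> [4, 9, 22, 43]
Merge: [17, 28, 35, 47] + [4, 9, 22, 43] -> [4, 9, 17, 22, 28, 35, 43, 47]

Final sorted array: [4, 9, 17, 22, 28, 35, 43, 47]

The merge sort proceeds by recursively splitting the array and merging sorted halves.
After all merges, the sorted array is [4, 9, 17, 22, 28, 35, 43, 47].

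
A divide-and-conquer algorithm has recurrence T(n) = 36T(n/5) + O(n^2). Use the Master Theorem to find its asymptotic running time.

Master Theorem for T(n) = 36T(n/5) + O(n^2):

a = 36, b = 5, c = 2
log_b(a) = log_5(36) = 2.2266

Case 1: c = 2 < log_5(36) = 2.2266
T(n) = O(n^(log_5 36))

For T(n) = 36T(n/5) + O(n^2): log_5(36) = 2.2266. This is Case 1 of the Master Theorem (c < log_b(a), work dominated by leaves), giving O(n^(log_5 36)).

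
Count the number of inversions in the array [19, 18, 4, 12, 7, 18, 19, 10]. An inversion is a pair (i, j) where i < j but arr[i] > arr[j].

Finding inversions in [19, 18, 4, 12, 7, 18, 19, 10]:

(0, 1): arr[0]=19 > arr[1]=18
(0, 2): arr[0]=19 > arr[2]=4
(0, 3): arr[0]=19 > arr[3]=12
(0, 4): arr[0]=19 > arr[4]=7
(0, 5): arr[0]=19 > arr[5]=18
(0, 7): arr[0]=19 > arr[7]=10
(1, 2): arr[1]=18 > arr[2]=4
(1, 3): arr[1]=18 > arr[3]=12
(1, 4): arr[1]=18 > arr[4]=7
(1, 7): arr[1]=18 > arr[7]=10
(3, 4): arr[3]=12 > arr[4]=7
(3, 7): arr[3]=12 > arr[7]=10
(5, 7): arr[5]=18 > arr[7]=10
(6, 7): arr[6]=19 > arr[7]=10

Total inversions: 14

The array has 14 inversion(s): (0,1), (0,2), (0,3), (0,4), (0,5), (0,7), (1,2), (1,3), (1,4), (1,7), (3,4), (3,7), (5,7), (6,7). Each pair (i,j) satisfies i < j and arr[i] > arr[j].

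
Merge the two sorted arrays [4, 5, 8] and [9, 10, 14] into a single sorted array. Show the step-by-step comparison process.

Merging process:

Compare 4 vs 9: take 4 from left. Merged: [4]
Compare 5 vs 9: take 5 from left. Merged: [4, 5]
Compare 8 vs 9: take 8 from left. Merged: [4, 5, 8]
Append remaining from right: [9, 10, 14]. Merged: [4, 5, 8, 9, 10, 14]

Final merged array: [4, 5, 8, 9, 10, 14]
Total comparisons: 3

The merged array is [4, 5, 8, 9, 10, 14], requiring 3 comparisons. The merge step runs in O(n) time where n is the total number of elements.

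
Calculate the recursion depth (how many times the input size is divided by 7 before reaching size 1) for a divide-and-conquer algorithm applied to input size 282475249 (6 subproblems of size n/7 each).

For divide and conquer with division factor 7:

Problem sizes at each level:
Level 0: 282475249
Level 1: 40353607
Level 2: 5764801
Level 3: 823543
Level 4: 117649
Level 5: 16807
Level 6: 2401
Level 7: 343
Level 8: 49
Level 9: 7
Level 10: 1

The root is level 0 and the size-1 base case is level 10 (the tree spans levels 0 through 10, i.e. 11 levels counting the root), so the depth is the number of divisions: log_7(282475249) = 10

The recursion tree depth is log_7(282475249) = 10. At each level, the problem size is divided by 7, so it takes 10 divisions to reduce to a base case of size 1. The algorithm makes 6 recursive calls at each level.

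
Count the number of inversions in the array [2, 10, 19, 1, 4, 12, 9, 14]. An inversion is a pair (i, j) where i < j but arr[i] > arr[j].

Finding inversions in [2, 10, 19, 1, 4, 12, 9, 14]:

(0, 3): arr[0]=2 > arr[3]=1
(1, 3): arr[1]=10 > arr[3]=1
(1, 4): arr[1]=10 > arr[4]=4
(1, 6): arr[1]=10 > arr[6]=9
(2, 3): arr[2]=19 > arr[3]=1
(2, 4): arr[2]=19 > arr[4]=4
(2, 5): arr[2]=19 > arr[5]=12
(2, 6): arr[2]=19 > arr[6]=9
(2, 7): arr[2]=19 > arr[7]=14
(5, 6): arr[5]=12 > arr[6]=9

Total inversions: 10

The array has 10 inversion(s): (0,3), (1,3), (1,4), (1,6), (2,3), (2,4), (2,5), (2,6), (2,7), (5,6). Each pair (i,j) satisfies i < j and arr[i] > arr[j].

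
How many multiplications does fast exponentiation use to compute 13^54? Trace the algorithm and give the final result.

Computing 13^54 by squaring (build up from 13^1; each line after the first costs one multiplication):

13^1 = 13
13^2 = (13^1)^2 = 13^2 = 169
13^3 = 13 * 13^2 = 13 * 169 = 2197
13^6 = (13^3)^2 = 2197^2 = 4826809
13^12 = (13^6)^2 = 4826809^2 = 23298085122481
13^13 = 13 * 13^12 = 13 * 23298085122481 = 302875106592253
13^26 = (13^13)^2 = 302875106592253^2 = 91733330193268616658399616009
13^27 = 13 * 13^26 = 13 * 91733330193268616658399616009 = 1192533292512492016559195008117
13^54 = (13^27)^2 = 1192533292512492016559195008117^2 = 1422135653750684847524758738836375672734734444846971695885689

Result: 1422135653750684847524758738836375672734734444846971695885689
Multiplications needed: 8 (8 lines after 13^1)

13^54 = 1422135653750684847524758738836375672734734444846971695885689. Using exponentiation by squaring, this requires 8 multiplications. The key idea: if the exponent is even, square the half-power; if odd, multiply by the base once.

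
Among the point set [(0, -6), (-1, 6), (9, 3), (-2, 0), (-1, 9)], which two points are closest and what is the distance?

Computing all pairwise distances among 5 points:

d((0, -6), (-1, 6)) = 12.0416
d((0, -6), (9, 3)) = 12.7279
d((0, -6), (-2, 0)) = 6.3246
d((0, -6), (-1, 9)) = 15.0333
d((-1, 6), (9, 3)) = 10.4403
d((-1, 6), (-2, 0)) = 6.0828
d((-1, 6), (-1, 9)) = 3.0 <-- minimum
d((9, 3), (-2, 0)) = 11.4018
d((9, 3), (-1, 9)) = 11.6619
d((-2, 0), (-1, 9)) = 9.0554

Closest pair: (-1, 6) and (-1, 9) with distance 3.0

The closest pair is (-1, 6) and (-1, 9) with Euclidean distance 3.0. For 5 points, brute-force pairwise comparison is shown above. For large n, the divide-and-conquer algorithm (sort by x, recurse on halves, check the dividing strip) achieves O(n log n).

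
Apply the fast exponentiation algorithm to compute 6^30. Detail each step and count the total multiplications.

Computing 6^30 by squaring (build up from 6^1; each line after the first costs one multiplication):

6^1 = 6
6^2 = (6^1)^2 = 6^2 = 36
6^3 = 6 * 6^2 = 6 * 36 = 216
6^6 = (6^3)^2 = 216^2 = 46656
6^7 = 6 * 6^6 = 6 * 46656 = 279936
6^14 = (6^7)^2 = 279936^2 = 78364164096
6^15 = 6 * 6^14 = 6 * 78364164096 = 470184984576
6^30 = (6^15)^2 = 470184984576^2 = 221073919720733357899776

Result: 221073919720733357899776
Multiplications needed: 7 (7 lines after 6^1)

6^30 = 221073919720733357899776. Using exponentiation by squaring, this requires 7 multiplications. The key idea: if the exponent is even, square the half-power; if odd, multiply by the base once.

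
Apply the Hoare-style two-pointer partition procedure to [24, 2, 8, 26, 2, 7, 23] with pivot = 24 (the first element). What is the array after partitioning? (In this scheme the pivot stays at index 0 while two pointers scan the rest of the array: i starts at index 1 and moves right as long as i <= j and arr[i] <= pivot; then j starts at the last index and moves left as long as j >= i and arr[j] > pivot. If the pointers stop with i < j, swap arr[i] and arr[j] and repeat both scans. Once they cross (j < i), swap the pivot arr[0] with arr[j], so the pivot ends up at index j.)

Hoare-style two-pointer partition with pivot = 24:

Initial array: [24, 2, 8, 26, 2, 7, 23]

Pointers start at i = 1, j = 6.
i stops at index 3 (arr[3]=26 > 24), j stops at index 6 (arr[6]=23 <= 24): swap arr[3] and arr[6], array becomes [24, 2, 8, 23, 2, 7, 26]
i ends at 6, j ends at 5: the pointers have crossed (j < i), so scanning stops.

Swap pivot arr[0] with arr[5] to place pivot at position 5: [7, 2, 8, 23, 2, 24, 26]
Pivot position: 5

After partitioning with pivot 24, the array becomes [7, 2, 8, 23, 2, 24, 26]. The pivot is placed at index 5. All elements to the left of the pivot are <= 24, and all elements to the right are > 24.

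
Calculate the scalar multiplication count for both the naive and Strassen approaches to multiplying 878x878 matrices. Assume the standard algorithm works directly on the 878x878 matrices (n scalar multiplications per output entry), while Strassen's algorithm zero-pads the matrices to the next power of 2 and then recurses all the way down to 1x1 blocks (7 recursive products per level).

Matrix multiplication for 878x878 matrices:

Strassen's algorithm requires power-of-2 dimensions. Pad 878x878 to 1024x1024 (next power of 2).

Standard algorithm: 878^3 = 676836152 multiplications
Strassen's algorithm: 7^(log2(1024)) = 7^10 = 282475249 multiplications
Savings: 676836152 - 282475249 = 394360903 multiplications

Standard: 676836152 multiplications (878^3). Strassen: 282475249 multiplications (7^10, after padding to 1024x1024). Strassen reduces 8 recursive multiplications to 7 at each level.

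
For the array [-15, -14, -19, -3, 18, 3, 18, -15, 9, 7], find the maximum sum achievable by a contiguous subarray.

Using Kadane's algorithm on [-15, -14, -19, -3, 18, 3, 18, -15, 9, 7]:

Scanning through the array:
Position 1 (value -14): max_ending_here = -14, max_so_far = -14
Position 2 (value -19): max_ending_here = -19, max_so_far = -14
Position 3 (value -3): max_ending_here = -3, max_so_far = -3
Position 4 (value 18): max_ending_here = 18, max_so_far = 18
Position 5 (value 3): max_ending_here = 21, max_so_far = 21
Position 6 (value 18): max_ending_here = 39, max_so_far = 39
Position 7 (value -15): max_ending_here = 24, max_so_far = 39
Position 8 (value 9): max_ending_here = 33, max_so_far = 39
Position 9 (value 7): max_ending_here = 40, max_so_far = 40

Maximum subarray: [18, 3, 18, -15, 9, 7]
Maximum sum: 40

The maximum subarray is [18, 3, 18, -15, 9, 7] with sum 40. This subarray runs from index 4 to index 9.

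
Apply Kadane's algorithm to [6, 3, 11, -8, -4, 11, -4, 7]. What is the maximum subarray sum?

Using Kadane's algorithm on [6, 3, 11, -8, -4, 11, -4, 7]:

Scanning through the array:
Position 1 (value 3): max_ending_here = 9, max_so_far = 9
Position 2 (value 11): max_ending_here = 20, max_so_far = 20
Position 3 (value -8): max_ending_here = 12, max_so_far = 20
Position 4 (value -4): max_ending_here = 8, max_so_far = 20
Position 5 (value 11): max_ending_here = 19, max_so_far = 20
Position 6 (value -4): max_ending_here = 15, max_so_far = 20
Position 7 (value 7): max_ending_here = 22, max_so_far = 22

Maximum subarray: [6, 3, 11, -8, -4, 11, -4, 7]
Maximum sum: 22

The maximum subarray is [6, 3, 11, -8, -4, 11, -4, 7] with sum 22. This subarray runs from index 0 to index 7.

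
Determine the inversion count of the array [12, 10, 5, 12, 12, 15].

Finding inversions in [12, 10, 5, 12, 12, 15]:

(0, 1): arr[0]=12 > arr[1]=10
(0, 2): arr[0]=12 > arr[2]=5
(1, 2): arr[1]=10 > arr[2]=5

Total inversions: 3

The array has 3 inversion(s): (0,1), (0,2), (1,2). Each pair (i,j) satisfies i < j and arr[i] > arr[j].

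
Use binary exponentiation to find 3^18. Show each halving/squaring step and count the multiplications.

Computing 3^18 by squaring (build up from 3^1; each line after the first costs one multiplication):

3^1 = 3
3^2 = (3^1)^2 = 3^2 = 9
3^4 = (3^2)^2 = 9^2 = 81
3^8 = (3^4)^2 = 81^2 = 6561
3^9 = 3 * 3^8 = 3 * 6561 = 19683
3^18 = (3^9)^2 = 19683^2 = 387420489

Result: 387420489
Multiplications needed: 5 (5 lines after 3^1)

3^18 = 387420489. Using exponentiation by squaring, this requires 5 multiplications. The key idea: if the exponent is even, square the half-power; if odd, multiply by the base once.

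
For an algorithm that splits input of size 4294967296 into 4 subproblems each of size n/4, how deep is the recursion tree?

For divide and conquer with division factor 4:

Problem sizes at each level:
Level 0: 4294967296
Level 1: 1073741824
Level 2: 268435456
Level 3: 67108864
Level 4: 16777216
Level 5: 4194304
Level 6: 1048576
Level 7: 262144
Level 8: 65536
Level 9: 16384
Level 10: 4096
Level 11: 1024
Level 12: 256
Level 13: 64
Level 14: 16
Level 15: 4
Level 16: 1

The root is level 0 and the size-1 base case is level 16 (the tree spans levels 0 through 16, i.e. 17 levels counting the root), so the depth is the number of divisions: log_4(4294967296) = 16

The recursion tree depth is log_4(4294967296) = 16. At each level, the problem size is divided by 4, so it takes 16 divisions to reduce to a base case of size 1. The algorithm makes 4 recursive calls at each level.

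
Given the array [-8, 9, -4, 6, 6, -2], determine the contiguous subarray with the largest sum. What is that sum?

Using Kadane's algorithm on [-8, 9, -4, 6, 6, -2]:

Scanning through the array:
Position 1 (value 9): max_ending_here = 9, max_so_far = 9
Position 2 (value -4): max_ending_here = 5, max_so_far = 9
Position 3 (value 6): max_ending_here = 11, max_so_far = 11
Position 4 (value 6): max_ending_here = 17, max_so_far = 17
Position 5 (value -2): max_ending_here = 15, max_so_far = 17

Maximum subarray: [9, -4, 6, 6]
Maximum sum: 17

The maximum subarray is [9, -4, 6, 6] with sum 17. This subarray runs from index 1 to index 4.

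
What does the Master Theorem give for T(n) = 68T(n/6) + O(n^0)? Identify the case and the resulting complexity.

Master Theorem for T(n) = 68T(n/6) + O(n^0):

a = 68, b = 6, c = 0
log_b(a) = log_6(68) = 2.3550

Case 1: c = 0 < log_6(68) = 2.3550
T(n) = O(n^(log_6 68))

For T(n) = 68T(n/6) + O(n^0): log_6(68) = 2.3550. This is Case 1 of the Master Theorem (c < log_b(a), work dominated by leaves), giving O(n^(log_6 68)).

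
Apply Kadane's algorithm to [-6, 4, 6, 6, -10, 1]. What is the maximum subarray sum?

Using Kadane's algorithm on [-6, 4, 6, 6, -10, 1]:

Scanning through the array:
Position 1 (value 4): max_ending_here = 4, max_so_far = 4
Position 2 (value 6): max_ending_here = 10, max_so_far = 10
Position 3 (value 6): max_ending_here = 16, max_so_far = 16
Position 4 (value -10): max_ending_here = 6, max_so_far = 16
Position 5 (value 1): max_ending_here = 7, max_so_far = 16

Maximum subarray: [4, 6, 6]
Maximum sum: 16

The maximum subarray is [4, 6, 6] with sum 16. This subarray runs from index 1 to index 3.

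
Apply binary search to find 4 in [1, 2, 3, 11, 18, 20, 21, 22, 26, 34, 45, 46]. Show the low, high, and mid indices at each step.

Binary search for 4 in [1, 2, 3, 11, 18, 20, 21, 22, 26, 34, 45, 46]:

lo=0, hi=11, mid=5, arr[mid]=20 -> 20 > 4, search left half
lo=0, hi=4, mid=2, arr[mid]=3 -> 3 < 4, search right half
lo=3, hi=4, mid=3, arr[mid]=11 -> 11 > 4, search left half
lo=3 > hi=2, target 4 not found

Binary search determines that 4 is not in the array after 3 comparisons. The search space was exhausted without finding the target.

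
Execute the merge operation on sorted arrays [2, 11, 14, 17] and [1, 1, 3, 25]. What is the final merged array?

Merging process:

Compare 2 vs 1: take 1 from right. Merged: [1]
Compare 2 vs 1: take 1 from right. Merged: [1, 1]
Compare 2 vs 3: take 2 from left. Merged: [1, 1, 2]
Compare 11 vs 3: take 3 from right. Merged: [1, 1, 2, 3]
Compare 11 vs 25: take 11 from left. Merged: [1, 1, 2, 3, 11]
Compare 14 vs 25: take 14 from left. Merged: [1, 1, 2, 3, 11, 14]
Compare 17 vs 25: take 17 from left. Merged: [1, 1, 2, 3, 11, 14, 17]
Append remaining from right: [25]. Merged: [1, 1, 2, 3, 11, 14, 17, 25]

Final merged array: [1, 1, 2, 3, 11, 14, 17, 25]
Total comparisons: 7

The merged array is [1, 1, 2, 3, 11, 14, 17, 25], requiring 7 comparisons. The merge step runs in O(n) time where n is the total number of elements.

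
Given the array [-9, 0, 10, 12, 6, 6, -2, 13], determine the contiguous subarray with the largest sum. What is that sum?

Using Kadane's algorithm on [-9, 0, 10, 12, 6, 6, -2, 13]:

Scanning through the array:
Position 1 (value 0): max_ending_here = 0, max_so_far = 0
Position 2 (value 10): max_ending_here = 10, max_so_far = 10
Position 3 (value 12): max_ending_here = 22, max_so_far = 22
Position 4 (value 6): max_ending_here = 28, max_so_far = 28
Position 5 (value 6): max_ending_here = 34, max_so_far = 34
Position 6 (value -2): max_ending_here = 32, max_so_far = 34
Position 7 (value 13): max_ending_here = 45, max_so_far = 45

Maximum subarray: [0, 10, 12, 6, 6, -2, 13]
Maximum sum: 45

The maximum subarray is [0, 10, 12, 6, 6, -2, 13] with sum 45. This subarray runs from index 1 to index 7.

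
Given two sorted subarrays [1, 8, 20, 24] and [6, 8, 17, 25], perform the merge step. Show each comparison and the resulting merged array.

Merging process:

Compare 1 vs 6: take 1 from left. Merged: [1]
Compare 8 vs 6: take 6 from right. Merged: [1, 6]
Compare 8 vs 8: take 8 from left. Merged: [1, 6, 8]
Compare 20 vs 8: take 8 from right. Merged: [1, 6, 8, 8]
Compare 20 vs 17: take 17 from right. Merged: [1, 6, 8, 8, 17]
Compare 20 vs 25: take 20 from left. Merged: [1, 6, 8, 8, 17, 20]
Compare 24 vs 25: take 24 from left. Merged: [1, 6, 8, 8, 17, 20, 24]
Append remaining from right: [25]. Merged: [1, 6, 8, 8, 17, 20, 24, 25]

Final merged array: [1, 6, 8, 8, 17, 20, 24, 25]
Total comparisons: 7

The merged array is [1, 6, 8, 8, 17, 20, 24, 25], requiring 7 comparisons. The merge step runs in O(n) time where n is the total number of elements.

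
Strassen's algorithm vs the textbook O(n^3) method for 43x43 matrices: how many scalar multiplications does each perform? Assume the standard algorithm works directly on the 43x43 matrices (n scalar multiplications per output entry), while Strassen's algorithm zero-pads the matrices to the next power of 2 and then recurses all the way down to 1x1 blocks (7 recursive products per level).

Matrix multiplication for 43x43 matrices:

Strassen's algorithm requires power-of-2 dimensions. Pad 43x43 to 64x64 (next power of 2).

Standard algorithm: 43^3 = 79507 multiplications
Strassen's algorithm: 7^(log2(64)) = 7^6 = 117649 multiplications
Difference: 79507 - 117649 = -38142 (Strassen uses MORE here due to padding overhead — for small or just-over-power-of-2 n, padding can outweigh the per-level savings)

Standard: 79507 multiplications (43^3). Strassen: 117649 multiplications (7^6, after padding to 64x64). Strassen reduces 8 recursive multiplications to 7 at each level.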